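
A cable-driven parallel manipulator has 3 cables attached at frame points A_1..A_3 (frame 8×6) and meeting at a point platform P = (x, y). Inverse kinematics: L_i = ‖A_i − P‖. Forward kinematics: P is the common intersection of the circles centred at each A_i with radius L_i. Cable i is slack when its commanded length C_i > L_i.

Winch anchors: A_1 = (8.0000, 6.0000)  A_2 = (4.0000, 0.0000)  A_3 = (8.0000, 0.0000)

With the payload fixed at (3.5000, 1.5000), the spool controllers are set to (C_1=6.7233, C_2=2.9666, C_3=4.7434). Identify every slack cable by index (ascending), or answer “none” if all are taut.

cable 1: √((4.5000)²+(4.5000)²)=6.3640, C_1=6.7233: slack
cable 2: √((0.5000)²+(-1.5000)²)=1.5811, C_2=2.9666: slack
cable 3: √((4.5000)²+(-1.5000)²)=4.7434, C_3=4.7434: taut

1, 2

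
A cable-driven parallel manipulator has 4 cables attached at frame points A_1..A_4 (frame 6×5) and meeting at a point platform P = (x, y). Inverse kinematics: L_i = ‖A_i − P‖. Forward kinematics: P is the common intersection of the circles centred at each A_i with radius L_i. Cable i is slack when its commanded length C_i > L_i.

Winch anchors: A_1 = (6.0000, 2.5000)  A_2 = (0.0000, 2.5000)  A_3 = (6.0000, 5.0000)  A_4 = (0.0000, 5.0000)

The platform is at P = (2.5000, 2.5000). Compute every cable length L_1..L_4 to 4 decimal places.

(3.5000, 2.5000, 4.3012, 3.5355)

L_1: Δ = A_1−P = (3.5000, 0.0000) → ‖Δ‖ = √12.2500 = 3.5000
L_2: Δ = A_2−P = (-2.5000, 0.0000) → ‖Δ‖ = √6.2500 = 2.5000
L_3: Δ = A_3−P = (3.5000, 2.5000) → ‖Δ‖ = √18.5000 = 4.3012
L_4: Δ = A_4−P = (-2.5000, 2.5000) → ‖Δ‖ = √12.5000 = 3.5355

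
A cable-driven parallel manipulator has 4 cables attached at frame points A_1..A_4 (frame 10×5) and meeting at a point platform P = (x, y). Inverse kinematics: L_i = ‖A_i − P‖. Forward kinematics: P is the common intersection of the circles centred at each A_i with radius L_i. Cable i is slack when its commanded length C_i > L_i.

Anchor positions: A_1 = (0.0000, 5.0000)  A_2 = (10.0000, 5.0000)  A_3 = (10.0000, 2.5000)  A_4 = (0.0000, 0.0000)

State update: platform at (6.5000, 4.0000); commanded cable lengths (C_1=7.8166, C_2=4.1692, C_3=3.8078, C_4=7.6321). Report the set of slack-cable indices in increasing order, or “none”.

1, 2

i=1: geometric 6.5765 vs commanded 7.8166 ⇒ slack
i=2: geometric 3.6401 vs commanded 4.1692 ⇒ slack
i=3: geometric 3.8079 vs commanded 3.8078 ⇒ taut
i=4: geometric 7.6322 vs commanded 7.6321 ⇒ taut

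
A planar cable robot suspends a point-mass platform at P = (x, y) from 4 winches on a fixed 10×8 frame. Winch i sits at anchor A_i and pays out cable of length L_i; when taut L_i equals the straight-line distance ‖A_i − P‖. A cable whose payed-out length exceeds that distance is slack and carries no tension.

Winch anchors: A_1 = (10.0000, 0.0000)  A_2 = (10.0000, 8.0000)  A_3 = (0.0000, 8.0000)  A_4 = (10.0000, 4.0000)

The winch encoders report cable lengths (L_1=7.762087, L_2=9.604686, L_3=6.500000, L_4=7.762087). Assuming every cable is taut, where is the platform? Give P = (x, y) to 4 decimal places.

expand ‖A_i−P‖²=L_i² and subtract eq 1 (k_i ≔ ‖A_i‖²−L_i²)
k_1 = 100.0000+0.0000−60.2500 = 39.7500
eq1−eq2 → [0.0000  -16.0000]·P = -32.0000
eq1−eq3 → [20.0000  -16.0000]·P = 18.0000
eq1−eq4 → [0.0000  -8.0000]·P = -16.0000
2×2 solve → P = (2.5000, 2.0000)
check cable 4: ‖A_4−P‖² = 60.2500 ≈ L_4² = 60.2500 ✓

(2.5000, 2.0000)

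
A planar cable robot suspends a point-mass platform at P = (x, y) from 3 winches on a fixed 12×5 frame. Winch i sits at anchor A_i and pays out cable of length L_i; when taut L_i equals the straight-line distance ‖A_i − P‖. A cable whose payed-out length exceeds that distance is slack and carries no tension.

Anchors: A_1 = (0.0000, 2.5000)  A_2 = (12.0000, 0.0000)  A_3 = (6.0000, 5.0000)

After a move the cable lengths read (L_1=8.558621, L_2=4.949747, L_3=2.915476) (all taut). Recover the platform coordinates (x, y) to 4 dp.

each cable: (A_i−P)·(A_i−P) = L_i²; let c_i = ‖A_i‖²−L_i²
c_1 = 0.0000+6.2500−73.2500 = -67.0000
row 1: -24.0000x + 5.0000y = -186.5000  (c_2=119.5000)
row 2: -12.0000x − 5.0000y = -119.5000  (c_3=52.5000)
Cramer on rows 1–2 → x = 8.5000, y = 3.5000

(8.5000, 3.5000)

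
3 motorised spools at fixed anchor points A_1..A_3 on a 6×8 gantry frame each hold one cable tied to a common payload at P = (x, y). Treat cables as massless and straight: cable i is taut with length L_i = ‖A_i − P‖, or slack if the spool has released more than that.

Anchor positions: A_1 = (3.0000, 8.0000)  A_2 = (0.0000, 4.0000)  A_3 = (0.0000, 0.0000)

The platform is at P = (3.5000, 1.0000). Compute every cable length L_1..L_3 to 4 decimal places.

(7.0178, 4.6098, 3.6401)

L_1 = √((3.0000−3.5000)² + (8.0000−1.0000)²) = 7.0178
L_2 = √((0.0000−3.5000)² + (4.0000−1.0000)²) = 4.6098
L_3 = √((0.0000−3.5000)² + (0.0000−1.0000)²) = 3.6401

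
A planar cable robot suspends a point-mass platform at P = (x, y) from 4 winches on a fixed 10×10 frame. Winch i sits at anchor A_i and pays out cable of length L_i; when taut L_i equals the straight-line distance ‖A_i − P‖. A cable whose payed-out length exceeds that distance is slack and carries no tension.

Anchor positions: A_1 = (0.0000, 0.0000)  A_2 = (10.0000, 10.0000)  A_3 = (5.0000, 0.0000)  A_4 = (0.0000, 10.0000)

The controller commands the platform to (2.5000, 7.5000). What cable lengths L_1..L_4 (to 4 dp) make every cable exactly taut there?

(7.9057, 7.9057, 7.9057, 3.5355)

L_1 = √((0.0000−2.5000)² + (0.0000−7.5000)²) = 7.9057
L_2 = √((10.0000−2.5000)² + (10.0000−7.5000)²) = 7.9057
L_3 = √((5.0000−2.5000)² + (0.0000−7.5000)²) = 7.9057
L_4 = √((0.0000−2.5000)² + (10.0000−7.5000)²) = 3.5355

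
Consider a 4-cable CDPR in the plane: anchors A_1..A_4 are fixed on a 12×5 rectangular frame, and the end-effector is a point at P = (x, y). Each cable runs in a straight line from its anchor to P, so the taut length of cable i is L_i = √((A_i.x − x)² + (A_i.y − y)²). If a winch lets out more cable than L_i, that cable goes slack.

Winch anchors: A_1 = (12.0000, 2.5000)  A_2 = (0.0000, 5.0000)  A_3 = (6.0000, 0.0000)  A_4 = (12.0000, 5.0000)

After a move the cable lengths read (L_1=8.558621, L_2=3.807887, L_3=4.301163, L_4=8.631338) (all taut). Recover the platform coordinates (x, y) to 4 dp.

circle eqns → linear via eq_j − eq_1; set q_j = A_j·A_j − L_j²
q_1 = 144.0000+6.2500−73.2500 = 77.0000
24.0000·x − 5.0000·y = q_1−q_2 = 66.5000
12.0000·x + 5.0000·y = q_1−q_3 = 59.5000
0.0000·x − 5.0000·y = q_1−q_4 = -17.5000
solve first two rows → x=3.5000, y=3.5000
check cable 4: ‖A_4−P‖² = 74.5000 ≈ L_4² = 74.5000 ✓

(3.5000, 3.5000)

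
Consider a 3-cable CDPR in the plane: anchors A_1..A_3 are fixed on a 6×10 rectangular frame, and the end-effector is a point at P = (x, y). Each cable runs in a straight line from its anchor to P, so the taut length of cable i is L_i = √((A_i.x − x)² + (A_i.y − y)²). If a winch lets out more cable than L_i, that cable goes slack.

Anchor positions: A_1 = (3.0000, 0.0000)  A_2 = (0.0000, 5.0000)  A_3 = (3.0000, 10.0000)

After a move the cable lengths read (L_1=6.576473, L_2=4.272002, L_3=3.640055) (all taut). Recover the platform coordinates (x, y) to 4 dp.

(4.0000, 6.5000)

circle eqns → linear via eq_j − eq_1; set q_j = A_j·A_j − L_j²
q_1 = 9.0000+0.0000−43.2500 = -34.2500
6.0000·x − 10.0000·y = q_1−q_2 = -41.0000
0.0000·x − 20.0000·y = q_1−q_3 = -130.0000
solve first two rows → x=4.0000, y=6.5000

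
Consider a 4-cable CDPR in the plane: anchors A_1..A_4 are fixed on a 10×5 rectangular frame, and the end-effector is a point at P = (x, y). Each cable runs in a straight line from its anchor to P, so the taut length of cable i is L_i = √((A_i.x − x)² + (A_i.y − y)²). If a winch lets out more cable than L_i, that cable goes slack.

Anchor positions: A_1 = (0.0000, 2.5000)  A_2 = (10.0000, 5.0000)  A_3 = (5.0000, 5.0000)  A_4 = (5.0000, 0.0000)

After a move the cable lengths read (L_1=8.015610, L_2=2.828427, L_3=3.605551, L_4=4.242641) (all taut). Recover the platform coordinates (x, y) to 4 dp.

each cable: (A_i−P)·(A_i−P) = L_i²; let q_i = ‖A_i‖²−L_i²
q_1 = 0.0000+6.2500−64.2500 = -58.0000
row 1: -20.0000x − 5.0000y = -175.0000  (q_2=117.0000)
row 2: -10.0000x − 5.0000y = -95.0000  (q_3=37.0000)
row 3: -10.0000x + 5.0000y = -65.0000  (q_4=7.0000)
Cramer on rows 1–2 → x = 8.0000, y = 3.0000
check cable 4: ‖A_4−P‖² = 18.0000 ≈ L_4² = 18.0000 ✓

(8.0000, 3.0000)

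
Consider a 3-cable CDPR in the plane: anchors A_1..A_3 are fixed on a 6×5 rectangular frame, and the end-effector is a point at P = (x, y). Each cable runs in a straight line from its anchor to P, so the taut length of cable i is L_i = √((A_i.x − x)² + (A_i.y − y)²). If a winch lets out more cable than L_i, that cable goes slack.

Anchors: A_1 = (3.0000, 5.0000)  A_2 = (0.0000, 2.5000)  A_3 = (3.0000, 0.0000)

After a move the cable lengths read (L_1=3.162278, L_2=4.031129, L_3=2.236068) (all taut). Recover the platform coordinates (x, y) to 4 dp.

circle eqns → linear via eq_j − eq_1; set k_j = A_j·A_j − L_j²
k_1 = 9.0000+25.0000−10.0000 = 24.0000
6.0000·x + 5.0000·y = k_1−k_2 = 34.0000
0.0000·x + 10.0000·y = k_1−k_3 = 20.0000
solve first two rows → x=4.0000, y=2.0000

(4.0000, 2.0000)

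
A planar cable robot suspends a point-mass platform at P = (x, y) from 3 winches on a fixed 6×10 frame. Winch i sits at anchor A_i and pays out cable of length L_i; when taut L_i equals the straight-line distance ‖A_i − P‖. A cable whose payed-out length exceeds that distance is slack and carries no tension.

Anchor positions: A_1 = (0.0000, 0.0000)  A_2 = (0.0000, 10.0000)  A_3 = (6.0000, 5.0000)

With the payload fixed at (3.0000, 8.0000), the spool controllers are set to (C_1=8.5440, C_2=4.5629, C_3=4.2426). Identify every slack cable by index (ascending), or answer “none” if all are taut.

2

cable 1: √((-3.0000)²+(-8.0000)²)=8.5440, C_1=8.5440: taut
cable 2: √((-3.0000)²+(2.0000)²)=3.6056, C_2=4.5629: slack
cable 3: √((3.0000)²+(-3.0000)²)=4.2426, C_3=4.2426: taut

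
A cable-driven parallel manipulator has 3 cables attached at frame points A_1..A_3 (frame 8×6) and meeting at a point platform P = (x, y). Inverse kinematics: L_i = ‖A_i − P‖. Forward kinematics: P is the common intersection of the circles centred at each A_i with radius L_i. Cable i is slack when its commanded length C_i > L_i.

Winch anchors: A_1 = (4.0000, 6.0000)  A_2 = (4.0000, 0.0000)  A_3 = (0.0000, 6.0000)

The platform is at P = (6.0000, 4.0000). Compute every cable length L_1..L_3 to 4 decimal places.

cable 1: Δx=-2.0000, Δy=2.0000; L_1 = √(Δx²+Δy²) = 2.8284
cable 2: Δx=-2.0000, Δy=-4.0000; L_2 = √(Δx²+Δy²) = 4.4721
cable 3: Δx=-6.0000, Δy=2.0000; L_3 = √(Δx²+Δy²) = 6.3246

(2.8284, 4.4721, 6.3246)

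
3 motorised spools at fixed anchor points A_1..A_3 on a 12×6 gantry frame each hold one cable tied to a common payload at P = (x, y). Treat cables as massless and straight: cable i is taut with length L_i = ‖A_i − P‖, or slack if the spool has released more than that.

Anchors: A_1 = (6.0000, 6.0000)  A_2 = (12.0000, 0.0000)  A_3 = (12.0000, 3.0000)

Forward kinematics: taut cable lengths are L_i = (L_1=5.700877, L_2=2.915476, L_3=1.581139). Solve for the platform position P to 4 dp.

(10.5000, 2.5000)

expand ‖A_i−P‖²=L_i² and subtract eq 1 (q_i ≔ ‖A_i‖²−L_i²)
q_1 = 36.0000+36.0000−32.5000 = 39.5000
eq1−eq2 → [-12.0000  12.0000]·P = -96.0000
eq1−eq3 → [-12.0000  6.0000]·P = -111.0000
2×2 solve → P = (10.5000, 2.5000)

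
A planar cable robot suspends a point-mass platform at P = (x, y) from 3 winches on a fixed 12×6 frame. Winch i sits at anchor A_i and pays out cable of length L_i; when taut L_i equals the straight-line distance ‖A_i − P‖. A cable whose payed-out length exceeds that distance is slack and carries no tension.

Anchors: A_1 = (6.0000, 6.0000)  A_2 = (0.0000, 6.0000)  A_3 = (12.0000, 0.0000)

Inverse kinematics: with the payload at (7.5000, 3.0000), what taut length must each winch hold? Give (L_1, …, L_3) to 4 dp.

L_1: Δ = A_1−P = (-1.5000, 3.0000) → ‖Δ‖ = √11.2500 = 3.3541
L_2: Δ = A_2−P = (-7.5000, 3.0000) → ‖Δ‖ = √65.2500 = 8.0777
L_3: Δ = A_3−P = (4.5000, -3.0000) → ‖Δ‖ = √29.2500 = 5.4083

(3.3541, 8.0777, 5.4083)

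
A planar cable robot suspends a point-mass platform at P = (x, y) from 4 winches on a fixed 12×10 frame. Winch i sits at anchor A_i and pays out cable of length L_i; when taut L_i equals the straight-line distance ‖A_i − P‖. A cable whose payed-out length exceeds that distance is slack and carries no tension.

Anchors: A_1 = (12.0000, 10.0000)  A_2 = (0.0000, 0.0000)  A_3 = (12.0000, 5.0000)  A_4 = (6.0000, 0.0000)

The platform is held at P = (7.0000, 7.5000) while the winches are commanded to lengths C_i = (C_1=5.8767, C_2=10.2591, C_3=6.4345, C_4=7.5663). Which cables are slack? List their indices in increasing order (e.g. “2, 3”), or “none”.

1, 3

i=1: geometric 5.5902 vs commanded 5.8767 ⇒ slack
i=2: geometric 10.2591 vs commanded 10.2591 ⇒ taut
i=3: geometric 5.5902 vs commanded 6.4345 ⇒ slack
i=4: geometric 7.5664 vs commanded 7.5663 ⇒ taut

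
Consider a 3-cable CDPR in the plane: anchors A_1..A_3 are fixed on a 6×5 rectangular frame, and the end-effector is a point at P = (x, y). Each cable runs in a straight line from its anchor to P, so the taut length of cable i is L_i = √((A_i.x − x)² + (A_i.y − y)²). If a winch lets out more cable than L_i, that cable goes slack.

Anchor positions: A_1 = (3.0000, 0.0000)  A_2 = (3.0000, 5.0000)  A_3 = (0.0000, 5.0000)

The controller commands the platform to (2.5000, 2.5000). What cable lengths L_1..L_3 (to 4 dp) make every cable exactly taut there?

L_1: Δ = A_1−P = (0.5000, -2.5000) → ‖Δ‖ = √6.5000 = 2.5495
L_2: Δ = A_2−P = (0.5000, 2.5000) → ‖Δ‖ = √6.5000 = 2.5495
L_3: Δ = A_3−P = (-2.5000, 2.5000) → ‖Δ‖ = √12.5000 = 3.5355

(2.5495, 2.5495, 3.5355)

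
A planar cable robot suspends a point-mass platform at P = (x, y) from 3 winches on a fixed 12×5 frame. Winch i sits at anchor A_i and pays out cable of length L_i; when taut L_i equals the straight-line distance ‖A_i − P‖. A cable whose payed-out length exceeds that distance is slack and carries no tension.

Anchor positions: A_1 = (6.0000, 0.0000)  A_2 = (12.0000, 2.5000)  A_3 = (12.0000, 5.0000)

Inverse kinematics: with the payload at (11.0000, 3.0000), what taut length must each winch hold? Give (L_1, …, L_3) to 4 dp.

L_1: Δ = A_1−P = (-5.0000, -3.0000) → ‖Δ‖ = √34.0000 = 5.8310
L_2: Δ = A_2−P = (1.0000, -0.5000) → ‖Δ‖ = √1.2500 = 1.1180
L_3: Δ = A_3−P = (1.0000, 2.0000) → ‖Δ‖ = √5.0000 = 2.2361

(5.8310, 1.1180, 2.2361)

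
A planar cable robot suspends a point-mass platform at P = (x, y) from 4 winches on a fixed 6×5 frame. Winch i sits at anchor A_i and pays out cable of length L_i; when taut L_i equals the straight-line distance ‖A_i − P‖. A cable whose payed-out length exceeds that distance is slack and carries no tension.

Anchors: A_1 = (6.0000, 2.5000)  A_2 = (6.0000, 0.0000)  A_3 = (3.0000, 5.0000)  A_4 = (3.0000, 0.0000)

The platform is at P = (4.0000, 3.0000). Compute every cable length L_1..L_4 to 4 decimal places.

L_1: Δ = A_1−P = (2.0000, -0.5000) → ‖Δ‖ = √4.2500 = 2.0616
L_2: Δ = A_2−P = (2.0000, -3.0000) → ‖Δ‖ = √13.0000 = 3.6056
L_3: Δ = A_3−P = (-1.0000, 2.0000) → ‖Δ‖ = √5.0000 = 2.2361
L_4: Δ = A_4−P = (-1.0000, -3.0000) → ‖Δ‖ = √10.0000 = 3.1623

(2.0616, 3.6056, 2.2361, 3.1623)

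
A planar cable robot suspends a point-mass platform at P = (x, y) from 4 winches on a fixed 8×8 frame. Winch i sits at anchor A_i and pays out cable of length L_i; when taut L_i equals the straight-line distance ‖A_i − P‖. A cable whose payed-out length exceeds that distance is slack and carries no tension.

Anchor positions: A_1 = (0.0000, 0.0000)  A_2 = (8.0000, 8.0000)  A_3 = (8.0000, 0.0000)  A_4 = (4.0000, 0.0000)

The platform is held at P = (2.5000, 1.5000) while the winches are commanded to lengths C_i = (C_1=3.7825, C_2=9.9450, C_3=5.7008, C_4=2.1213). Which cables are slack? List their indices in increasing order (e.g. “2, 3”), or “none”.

1, 2

i=1: geometric 2.9155 vs commanded 3.7825 ⇒ slack
i=2: geometric 8.5147 vs commanded 9.9450 ⇒ slack
i=3: geometric 5.7009 vs commanded 5.7008 ⇒ taut
i=4: geometric 2.1213 vs commanded 2.1213 ⇒ taut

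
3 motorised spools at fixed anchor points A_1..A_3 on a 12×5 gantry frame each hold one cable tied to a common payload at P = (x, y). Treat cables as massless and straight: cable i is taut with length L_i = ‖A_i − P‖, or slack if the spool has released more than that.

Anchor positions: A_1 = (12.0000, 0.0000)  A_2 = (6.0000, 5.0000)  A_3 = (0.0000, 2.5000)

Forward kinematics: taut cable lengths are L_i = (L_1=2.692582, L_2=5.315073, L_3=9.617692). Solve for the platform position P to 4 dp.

each cable: (A_i−P)·(A_i−P) = L_i²; let q_i = ‖A_i‖²−L_i²
q_1 = 144.0000+0.0000−7.2500 = 136.7500
row 1: 12.0000x − 10.0000y = 104.0000  (q_2=32.7500)
row 2: 24.0000x − 5.0000y = 223.0000  (q_3=-86.2500)
Cramer on rows 1–2 → x = 9.5000, y = 1.0000

(9.5000, 1.0000)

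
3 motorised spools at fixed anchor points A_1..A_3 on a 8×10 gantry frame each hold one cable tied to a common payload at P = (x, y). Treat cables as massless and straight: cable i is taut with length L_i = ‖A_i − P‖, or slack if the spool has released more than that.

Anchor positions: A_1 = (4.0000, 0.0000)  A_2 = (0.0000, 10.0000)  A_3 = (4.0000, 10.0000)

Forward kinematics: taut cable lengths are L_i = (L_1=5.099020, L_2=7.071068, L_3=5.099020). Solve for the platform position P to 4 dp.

circle eqns → linear via eq_j − eq_1; set c_j = A_j·A_j − L_j²
c_1 = 16.0000+0.0000−26.0000 = -10.0000
8.0000·x − 20.0000·y = c_1−c_2 = -60.0000
0.0000·x − 20.0000·y = c_1−c_3 = -100.0000
solve first two rows → x=5.0000, y=5.0000

(5.0000, 5.0000)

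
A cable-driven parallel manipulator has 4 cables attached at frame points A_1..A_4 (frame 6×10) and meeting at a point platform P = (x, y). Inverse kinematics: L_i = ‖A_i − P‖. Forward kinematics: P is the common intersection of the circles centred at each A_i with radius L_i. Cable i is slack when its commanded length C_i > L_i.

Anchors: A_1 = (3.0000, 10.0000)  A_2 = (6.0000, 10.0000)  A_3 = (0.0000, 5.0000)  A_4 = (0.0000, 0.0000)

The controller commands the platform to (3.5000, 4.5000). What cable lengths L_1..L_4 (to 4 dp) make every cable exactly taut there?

L_1 = √((3.0000−3.5000)² + (10.0000−4.5000)²) = 5.5227
L_2 = √((6.0000−3.5000)² + (10.0000−4.5000)²) = 6.0415
L_3 = √((0.0000−3.5000)² + (5.0000−4.5000)²) = 3.5355
L_4 = √((0.0000−3.5000)² + (0.0000−4.5000)²) = 5.7009

(5.5227, 6.0415, 3.5355, 5.7009)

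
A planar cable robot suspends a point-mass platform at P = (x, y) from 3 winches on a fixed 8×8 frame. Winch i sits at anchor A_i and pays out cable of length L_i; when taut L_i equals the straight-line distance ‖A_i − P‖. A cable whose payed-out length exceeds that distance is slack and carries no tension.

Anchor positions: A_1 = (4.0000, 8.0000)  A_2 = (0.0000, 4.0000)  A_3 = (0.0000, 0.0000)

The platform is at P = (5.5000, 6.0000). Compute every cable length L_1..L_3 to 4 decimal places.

L_1 = √((4.0000−5.5000)² + (8.0000−6.0000)²) = 2.5000
L_2 = √((0.0000−5.5000)² + (4.0000−6.0000)²) = 5.8523
L_3 = √((0.0000−5.5000)² + (0.0000−6.0000)²) = 8.1394

(2.5000, 5.8523, 8.1394)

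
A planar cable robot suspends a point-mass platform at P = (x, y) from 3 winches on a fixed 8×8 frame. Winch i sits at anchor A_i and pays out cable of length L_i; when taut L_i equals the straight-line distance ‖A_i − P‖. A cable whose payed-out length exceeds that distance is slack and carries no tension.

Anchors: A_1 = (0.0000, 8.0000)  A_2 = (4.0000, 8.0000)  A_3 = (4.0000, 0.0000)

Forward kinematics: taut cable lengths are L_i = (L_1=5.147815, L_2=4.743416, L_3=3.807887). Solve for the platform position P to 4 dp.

(2.5000, 3.5000)

circle eqns → linear via eq_j − eq_1; set c_j = A_j·A_j − L_j²
c_1 = 0.0000+64.0000−26.5000 = 37.5000
-8.0000·x + 0.0000·y = c_1−c_2 = -20.0000
-8.0000·x + 16.0000·y = c_1−c_3 = 36.0000
solve first two rows → x=2.5000, y=3.5000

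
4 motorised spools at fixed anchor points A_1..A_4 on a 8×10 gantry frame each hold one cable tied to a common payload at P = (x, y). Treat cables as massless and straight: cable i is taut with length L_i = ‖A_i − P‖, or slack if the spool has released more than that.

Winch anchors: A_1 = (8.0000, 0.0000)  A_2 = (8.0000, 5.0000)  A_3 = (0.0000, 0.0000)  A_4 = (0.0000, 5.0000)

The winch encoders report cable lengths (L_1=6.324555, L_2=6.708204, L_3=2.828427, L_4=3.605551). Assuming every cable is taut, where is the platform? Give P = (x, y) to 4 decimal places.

expand ‖A_i−P‖²=L_i² and subtract eq 1 (c_i ≔ ‖A_i‖²−L_i²)
c_1 = 64.0000+0.0000−40.0000 = 24.0000
eq1−eq2 → [0.0000  -10.0000]·P = -20.0000
eq1−eq3 → [16.0000  0.0000]·P = 32.0000
eq1−eq4 → [16.0000  -10.0000]·P = 12.0000
2×2 solve → P = (2.0000, 2.0000)
check cable 4: ‖A_4−P‖² = 13.0000 ≈ L_4² = 13.0000 ✓

(2.0000, 2.0000)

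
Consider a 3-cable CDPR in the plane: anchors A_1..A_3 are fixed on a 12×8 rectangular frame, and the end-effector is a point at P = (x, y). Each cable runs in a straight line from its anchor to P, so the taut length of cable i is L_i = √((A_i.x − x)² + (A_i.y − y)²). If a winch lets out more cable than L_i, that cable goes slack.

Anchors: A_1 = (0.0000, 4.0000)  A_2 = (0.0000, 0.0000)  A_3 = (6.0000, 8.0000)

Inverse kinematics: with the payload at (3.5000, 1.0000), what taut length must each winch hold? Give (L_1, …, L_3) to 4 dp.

cable 1: Δx=-3.5000, Δy=3.0000; L_1 = √(Δx²+Δy²) = 4.6098
cable 2: Δx=-3.5000, Δy=-1.0000; L_2 = √(Δx²+Δy²) = 3.6401
cable 3: Δx=2.5000, Δy=7.0000; L_3 = √(Δx²+Δy²) = 7.4330

(4.6098, 3.6401, 7.4330)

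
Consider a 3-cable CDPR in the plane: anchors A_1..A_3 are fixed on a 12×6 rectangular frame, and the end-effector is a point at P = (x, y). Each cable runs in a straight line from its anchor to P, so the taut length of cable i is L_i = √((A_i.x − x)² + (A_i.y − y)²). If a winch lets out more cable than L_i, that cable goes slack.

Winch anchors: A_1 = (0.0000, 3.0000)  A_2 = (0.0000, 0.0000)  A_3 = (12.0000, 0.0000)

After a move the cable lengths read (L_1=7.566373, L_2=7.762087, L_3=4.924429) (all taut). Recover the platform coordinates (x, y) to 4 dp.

(7.5000, 2.0000)

each cable: (A_i−P)·(A_i−P) = L_i²; let k_i = ‖A_i‖²−L_i²
k_1 = 0.0000+9.0000−57.2500 = -48.2500
row 1: 0.0000x + 6.0000y = 12.0000  (k_2=-60.2500)
row 2: -24.0000x + 6.0000y = -168.0000  (k_3=119.7500)
Cramer on rows 1–2 → x = 7.5000, y = 2.0000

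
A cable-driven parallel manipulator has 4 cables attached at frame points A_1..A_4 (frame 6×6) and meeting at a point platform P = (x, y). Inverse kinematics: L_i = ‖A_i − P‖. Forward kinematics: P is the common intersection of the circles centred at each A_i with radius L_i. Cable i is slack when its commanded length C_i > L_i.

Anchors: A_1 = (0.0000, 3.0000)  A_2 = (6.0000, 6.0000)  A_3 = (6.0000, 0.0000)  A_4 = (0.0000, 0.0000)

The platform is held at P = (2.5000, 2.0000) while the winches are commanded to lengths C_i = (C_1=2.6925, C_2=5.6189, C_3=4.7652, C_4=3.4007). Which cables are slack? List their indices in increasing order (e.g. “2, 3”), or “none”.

cable 1: √((-2.5000)²+(1.0000)²)=2.6926, C_1=2.6925: taut
cable 2: √((3.5000)²+(4.0000)²)=5.3151, C_2=5.6189: slack
cable 3: √((3.5000)²+(-2.0000)²)=4.0311, C_3=4.7652: slack
cable 4: √((-2.5000)²+(-2.0000)²)=3.2016, C_4=3.4007: slack

2, 3, 4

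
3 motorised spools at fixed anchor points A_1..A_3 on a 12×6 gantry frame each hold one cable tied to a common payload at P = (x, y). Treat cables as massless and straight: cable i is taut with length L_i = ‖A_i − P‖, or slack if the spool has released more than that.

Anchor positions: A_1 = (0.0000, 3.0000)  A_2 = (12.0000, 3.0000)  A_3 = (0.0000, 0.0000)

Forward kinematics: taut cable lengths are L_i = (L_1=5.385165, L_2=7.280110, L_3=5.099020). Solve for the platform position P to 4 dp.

(5.0000, 1.0000)

circle eqns → linear via eq_j − eq_1; set c_j = A_j·A_j − L_j²
c_1 = 0.0000+9.0000−29.0000 = -20.0000
-24.0000·x + 0.0000·y = c_1−c_2 = -120.0000
0.0000·x + 6.0000·y = c_1−c_3 = 6.0000
solve first two rows → x=5.0000, y=1.0000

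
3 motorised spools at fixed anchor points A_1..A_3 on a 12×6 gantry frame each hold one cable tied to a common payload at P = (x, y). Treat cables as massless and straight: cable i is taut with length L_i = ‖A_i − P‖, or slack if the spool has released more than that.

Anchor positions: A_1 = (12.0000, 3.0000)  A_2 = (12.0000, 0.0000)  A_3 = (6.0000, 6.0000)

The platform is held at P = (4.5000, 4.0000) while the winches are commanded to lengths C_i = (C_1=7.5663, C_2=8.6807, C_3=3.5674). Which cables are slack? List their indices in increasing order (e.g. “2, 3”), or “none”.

cable 1: √((7.5000)²+(-1.0000)²)=7.5664, C_1=7.5663: taut
cable 2: √((7.5000)²+(-4.0000)²)=8.5000, C_2=8.6807: slack
cable 3: √((1.5000)²+(2.0000)²)=2.5000, C_3=3.5674: slack

2, 3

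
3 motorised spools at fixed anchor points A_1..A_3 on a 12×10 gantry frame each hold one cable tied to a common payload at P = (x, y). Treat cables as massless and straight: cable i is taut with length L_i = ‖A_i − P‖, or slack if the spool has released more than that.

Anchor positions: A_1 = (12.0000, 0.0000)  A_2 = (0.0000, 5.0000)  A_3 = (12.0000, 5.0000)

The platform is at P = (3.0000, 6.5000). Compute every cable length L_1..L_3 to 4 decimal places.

(11.1018, 3.3541, 9.1241)

L_1 = √((12.0000−3.0000)² + (0.0000−6.5000)²) = 11.1018
L_2 = √((0.0000−3.0000)² + (5.0000−6.5000)²) = 3.3541
L_3 = √((12.0000−3.0000)² + (5.0000−6.5000)²) = 9.1241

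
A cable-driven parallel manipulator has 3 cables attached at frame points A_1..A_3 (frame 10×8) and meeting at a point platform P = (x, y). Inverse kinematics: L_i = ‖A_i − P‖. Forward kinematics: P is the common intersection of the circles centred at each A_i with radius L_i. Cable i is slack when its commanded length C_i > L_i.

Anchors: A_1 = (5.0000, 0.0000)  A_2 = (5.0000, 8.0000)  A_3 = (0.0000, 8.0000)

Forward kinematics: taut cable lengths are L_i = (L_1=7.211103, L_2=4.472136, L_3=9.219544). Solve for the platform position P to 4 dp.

(9.0000, 6.0000)

circle eqns → linear via eq_j − eq_1; set c_j = A_j·A_j − L_j²
c_1 = 25.0000+0.0000−52.0000 = -27.0000
0.0000·x − 16.0000·y = c_1−c_2 = -96.0000
10.0000·x − 16.0000·y = c_1−c_3 = -6.0000
solve first two rows → x=9.0000, y=6.0000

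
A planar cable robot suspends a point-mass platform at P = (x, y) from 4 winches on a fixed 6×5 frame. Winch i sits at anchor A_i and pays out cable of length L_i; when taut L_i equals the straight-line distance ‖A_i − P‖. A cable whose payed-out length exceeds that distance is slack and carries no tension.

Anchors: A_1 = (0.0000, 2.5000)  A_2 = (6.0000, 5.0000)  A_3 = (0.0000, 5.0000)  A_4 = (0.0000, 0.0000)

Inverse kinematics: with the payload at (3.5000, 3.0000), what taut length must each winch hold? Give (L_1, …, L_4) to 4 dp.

(3.5355, 3.2016, 4.0311, 4.6098)

L_1: Δ = A_1−P = (-3.5000, -0.5000) → ‖Δ‖ = √12.5000 = 3.5355
L_2: Δ = A_2−P = (2.5000, 2.0000) → ‖Δ‖ = √10.2500 = 3.2016
L_3: Δ = A_3−P = (-3.5000, 2.0000) → ‖Δ‖ = √16.2500 = 4.0311
L_4: Δ = A_4−P = (-3.5000, -3.0000) → ‖Δ‖ = √21.2500 = 4.6098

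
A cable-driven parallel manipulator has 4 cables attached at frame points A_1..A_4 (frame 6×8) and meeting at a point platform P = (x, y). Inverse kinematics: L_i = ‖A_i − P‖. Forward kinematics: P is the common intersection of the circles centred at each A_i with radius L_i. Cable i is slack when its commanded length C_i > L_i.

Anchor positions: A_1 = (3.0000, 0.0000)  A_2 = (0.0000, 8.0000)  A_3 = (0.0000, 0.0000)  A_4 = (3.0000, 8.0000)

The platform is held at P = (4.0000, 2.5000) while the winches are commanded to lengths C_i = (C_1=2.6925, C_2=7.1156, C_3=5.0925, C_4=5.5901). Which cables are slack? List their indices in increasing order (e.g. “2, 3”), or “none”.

cable 1: √((-1.0000)²+(-2.5000)²)=2.6926, C_1=2.6925: taut
cable 2: √((-4.0000)²+(5.5000)²)=6.8007, C_2=7.1156: slack
cable 3: √((-4.0000)²+(-2.5000)²)=4.7170, C_3=5.0925: slack
cable 4: √((-1.0000)²+(5.5000)²)=5.5902, C_4=5.5901: taut

2, 3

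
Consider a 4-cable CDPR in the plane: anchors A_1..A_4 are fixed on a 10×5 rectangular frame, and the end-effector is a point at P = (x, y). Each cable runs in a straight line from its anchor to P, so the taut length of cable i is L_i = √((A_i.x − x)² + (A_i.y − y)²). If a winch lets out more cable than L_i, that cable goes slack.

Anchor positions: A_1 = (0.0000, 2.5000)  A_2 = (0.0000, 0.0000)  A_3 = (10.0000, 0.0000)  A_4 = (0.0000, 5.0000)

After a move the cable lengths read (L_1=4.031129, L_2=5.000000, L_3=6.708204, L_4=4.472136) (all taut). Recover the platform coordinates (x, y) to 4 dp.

(4.0000, 3.0000)

each cable: (A_i−P)·(A_i−P) = L_i²; let k_i = ‖A_i‖²−L_i²
k_1 = 0.0000+6.2500−16.2500 = -10.0000
row 1: 0.0000x + 5.0000y = 15.0000  (k_2=-25.0000)
row 2: -20.0000x + 5.0000y = -65.0000  (k_3=55.0000)
row 3: 0.0000x − 5.0000y = -15.0000  (k_4=5.0000)
Cramer on rows 1–2 → x = 4.0000, y = 3.0000
check cable 4: ‖A_4−P‖² = 20.0000 ≈ L_4² = 20.0000 ✓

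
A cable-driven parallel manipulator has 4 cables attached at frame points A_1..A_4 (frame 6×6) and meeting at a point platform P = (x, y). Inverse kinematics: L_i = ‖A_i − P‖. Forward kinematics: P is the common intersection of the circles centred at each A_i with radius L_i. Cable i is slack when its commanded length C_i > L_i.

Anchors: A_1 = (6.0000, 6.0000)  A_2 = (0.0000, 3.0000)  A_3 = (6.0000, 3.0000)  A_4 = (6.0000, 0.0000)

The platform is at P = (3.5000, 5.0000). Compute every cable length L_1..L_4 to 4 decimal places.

(2.6926, 4.0311, 3.2016, 5.5902)

cable 1: Δx=2.5000, Δy=1.0000; L_1 = √(Δx²+Δy²) = 2.6926
cable 2: Δx=-3.5000, Δy=-2.0000; L_2 = √(Δx²+Δy²) = 4.0311
cable 3: Δx=2.5000, Δy=-2.0000; L_3 = √(Δx²+Δy²) = 3.2016
cable 4: Δx=2.5000, Δy=-5.0000; L_4 = √(Δx²+Δy²) = 5.5902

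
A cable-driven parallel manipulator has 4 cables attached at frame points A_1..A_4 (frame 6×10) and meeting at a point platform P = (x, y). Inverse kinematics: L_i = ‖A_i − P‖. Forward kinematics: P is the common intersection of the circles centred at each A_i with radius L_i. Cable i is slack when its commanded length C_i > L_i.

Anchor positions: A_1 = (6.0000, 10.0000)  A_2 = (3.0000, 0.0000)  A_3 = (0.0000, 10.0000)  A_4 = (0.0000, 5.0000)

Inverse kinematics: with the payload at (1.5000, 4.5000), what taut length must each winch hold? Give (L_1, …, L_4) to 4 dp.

L_1 = √((6.0000−1.5000)² + (10.0000−4.5000)²) = 7.1063
L_2 = √((3.0000−1.5000)² + (0.0000−4.5000)²) = 4.7434
L_3 = √((0.0000−1.5000)² + (10.0000−4.5000)²) = 5.7009
L_4 = √((0.0000−1.5000)² + (5.0000−4.5000)²) = 1.5811

(7.1063, 4.7434, 5.7009, 1.5811)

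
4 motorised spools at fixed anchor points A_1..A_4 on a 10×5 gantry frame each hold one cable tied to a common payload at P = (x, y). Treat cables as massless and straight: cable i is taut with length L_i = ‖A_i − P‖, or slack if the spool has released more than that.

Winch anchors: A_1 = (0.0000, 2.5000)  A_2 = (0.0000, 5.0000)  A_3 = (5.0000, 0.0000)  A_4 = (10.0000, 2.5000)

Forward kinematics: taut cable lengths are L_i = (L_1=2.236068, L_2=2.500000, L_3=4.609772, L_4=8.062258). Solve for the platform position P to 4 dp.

each cable: (A_i−P)·(A_i−P) = L_i²; let k_i = ‖A_i‖²−L_i²
k_1 = 0.0000+6.2500−5.0000 = 1.2500
row 1: 0.0000x − 5.0000y = -17.5000  (k_2=18.7500)
row 2: -10.0000x + 5.0000y = -2.5000  (k_3=3.7500)
row 3: -20.0000x + 0.0000y = -40.0000  (k_4=41.2500)
Cramer on rows 1–2 → x = 2.0000, y = 3.5000
check cable 4: ‖A_4−P‖² = 65.0000 ≈ L_4² = 65.0000 ✓

(2.0000, 3.5000)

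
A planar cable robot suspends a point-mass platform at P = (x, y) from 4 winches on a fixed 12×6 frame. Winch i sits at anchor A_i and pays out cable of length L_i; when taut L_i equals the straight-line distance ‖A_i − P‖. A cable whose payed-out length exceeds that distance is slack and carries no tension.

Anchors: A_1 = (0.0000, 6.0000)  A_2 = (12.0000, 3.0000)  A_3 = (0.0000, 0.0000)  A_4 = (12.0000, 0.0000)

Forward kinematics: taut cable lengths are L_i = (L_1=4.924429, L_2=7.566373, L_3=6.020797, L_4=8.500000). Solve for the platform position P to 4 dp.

circle eqns → linear via eq_j − eq_1; set k_j = A_j·A_j − L_j²
k_1 = 0.0000+36.0000−24.2500 = 11.7500
-24.0000·x + 6.0000·y = k_1−k_2 = -84.0000
0.0000·x + 12.0000·y = k_1−k_3 = 48.0000
-24.0000·x + 12.0000·y = k_1−k_4 = -60.0000
solve first two rows → x=4.5000, y=4.0000
check cable 4: ‖A_4−P‖² = 72.2500 ≈ L_4² = 72.2500 ✓

(4.5000, 4.0000)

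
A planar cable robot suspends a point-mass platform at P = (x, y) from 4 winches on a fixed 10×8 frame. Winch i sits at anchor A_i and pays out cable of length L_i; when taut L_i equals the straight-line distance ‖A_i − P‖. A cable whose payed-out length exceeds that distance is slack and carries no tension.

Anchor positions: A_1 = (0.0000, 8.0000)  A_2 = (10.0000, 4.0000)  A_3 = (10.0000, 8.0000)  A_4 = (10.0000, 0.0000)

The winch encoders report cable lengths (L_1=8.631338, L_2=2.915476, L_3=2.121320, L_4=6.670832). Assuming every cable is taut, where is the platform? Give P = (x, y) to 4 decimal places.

expand ‖A_i−P‖²=L_i² and subtract eq 1 (q_i ≔ ‖A_i‖²−L_i²)
q_1 = 0.0000+64.0000−74.5000 = -10.5000
eq1−eq2 → [-20.0000  8.0000]·P = -118.0000
eq1−eq3 → [-20.0000  0.0000]·P = -170.0000
eq1−eq4 → [-20.0000  16.0000]·P = -66.0000
2×2 solve → P = (8.5000, 6.5000)
check cable 4: ‖A_4−P‖² = 44.5000 ≈ L_4² = 44.5000 ✓

(8.5000, 6.5000)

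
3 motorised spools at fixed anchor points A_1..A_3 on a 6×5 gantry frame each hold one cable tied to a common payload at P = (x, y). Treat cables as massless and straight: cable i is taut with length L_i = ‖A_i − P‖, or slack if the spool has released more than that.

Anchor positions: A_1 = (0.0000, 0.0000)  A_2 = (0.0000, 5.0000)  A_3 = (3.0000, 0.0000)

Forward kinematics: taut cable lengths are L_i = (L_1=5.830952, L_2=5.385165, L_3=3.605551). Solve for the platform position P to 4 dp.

(5.0000, 3.0000)

expand ‖A_i−P‖²=L_i² and subtract eq 1 (k_i ≔ ‖A_i‖²−L_i²)
k_1 = 0.0000+0.0000−34.0000 = -34.0000
eq1−eq2 → [0.0000  -10.0000]·P = -30.0000
eq1−eq3 → [-6.0000  0.0000]·P = -30.0000
2×2 solve → P = (5.0000, 3.0000)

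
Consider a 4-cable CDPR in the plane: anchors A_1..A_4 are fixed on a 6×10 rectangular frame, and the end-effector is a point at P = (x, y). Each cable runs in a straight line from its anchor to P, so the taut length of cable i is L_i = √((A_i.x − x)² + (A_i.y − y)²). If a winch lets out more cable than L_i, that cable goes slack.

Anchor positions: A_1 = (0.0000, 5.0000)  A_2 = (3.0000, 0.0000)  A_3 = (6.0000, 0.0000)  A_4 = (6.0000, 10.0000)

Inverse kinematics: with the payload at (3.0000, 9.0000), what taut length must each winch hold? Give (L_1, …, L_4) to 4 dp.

(5.0000, 9.0000, 9.4868, 3.1623)

L_1 = √((0.0000−3.0000)² + (5.0000−9.0000)²) = 5.0000
L_2 = √((3.0000−3.0000)² + (0.0000−9.0000)²) = 9.0000
L_3 = √((6.0000−3.0000)² + (0.0000−9.0000)²) = 9.4868
L_4 = √((6.0000−3.0000)² + (10.0000−9.0000)²) = 3.1623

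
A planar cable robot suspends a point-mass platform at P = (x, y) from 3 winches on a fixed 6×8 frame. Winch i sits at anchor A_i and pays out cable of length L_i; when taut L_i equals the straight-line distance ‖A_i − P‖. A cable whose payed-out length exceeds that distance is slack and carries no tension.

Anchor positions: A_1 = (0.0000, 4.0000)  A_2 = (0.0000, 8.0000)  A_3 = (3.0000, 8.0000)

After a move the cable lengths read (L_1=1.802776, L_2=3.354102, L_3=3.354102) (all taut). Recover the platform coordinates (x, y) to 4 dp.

circle eqns → linear via eq_j − eq_1; set q_j = A_j·A_j − L_j²
q_1 = 0.0000+16.0000−3.2500 = 12.7500
0.0000·x − 8.0000·y = q_1−q_2 = -40.0000
-6.0000·x − 8.0000·y = q_1−q_3 = -49.0000
solve first two rows → x=1.5000, y=5.0000

(1.5000, 5.0000)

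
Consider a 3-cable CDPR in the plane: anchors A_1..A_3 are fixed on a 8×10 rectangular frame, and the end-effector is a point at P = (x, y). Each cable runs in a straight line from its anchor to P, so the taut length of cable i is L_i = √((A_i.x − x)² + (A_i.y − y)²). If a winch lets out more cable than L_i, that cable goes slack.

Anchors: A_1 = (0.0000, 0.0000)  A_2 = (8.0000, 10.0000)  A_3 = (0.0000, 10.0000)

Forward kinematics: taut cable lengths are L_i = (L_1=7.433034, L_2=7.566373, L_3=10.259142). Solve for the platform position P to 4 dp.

(7.0000, 2.5000)

circle eqns → linear via eq_j − eq_1; set q_j = A_j·A_j − L_j²
q_1 = 0.0000+0.0000−55.2500 = -55.2500
-16.0000·x − 20.0000·y = q_1−q_2 = -162.0000
0.0000·x − 20.0000·y = q_1−q_3 = -50.0000
solve first two rows → x=7.0000, y=2.5000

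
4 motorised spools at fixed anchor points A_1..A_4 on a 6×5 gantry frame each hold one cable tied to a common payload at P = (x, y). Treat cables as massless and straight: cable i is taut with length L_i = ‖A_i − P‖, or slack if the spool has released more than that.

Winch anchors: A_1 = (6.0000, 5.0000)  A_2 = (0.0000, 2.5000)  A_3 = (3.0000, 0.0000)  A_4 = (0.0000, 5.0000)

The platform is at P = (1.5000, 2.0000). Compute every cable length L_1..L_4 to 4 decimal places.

cable 1: Δx=4.5000, Δy=3.0000; L_1 = √(Δx²+Δy²) = 5.4083
cable 2: Δx=-1.5000, Δy=0.5000; L_2 = √(Δx²+Δy²) = 1.5811
cable 3: Δx=1.5000, Δy=-2.0000; L_3 = √(Δx²+Δy²) = 2.5000
cable 4: Δx=-1.5000, Δy=3.0000; L_4 = √(Δx²+Δy²) = 3.3541

(5.4083, 1.5811, 2.5000, 3.3541)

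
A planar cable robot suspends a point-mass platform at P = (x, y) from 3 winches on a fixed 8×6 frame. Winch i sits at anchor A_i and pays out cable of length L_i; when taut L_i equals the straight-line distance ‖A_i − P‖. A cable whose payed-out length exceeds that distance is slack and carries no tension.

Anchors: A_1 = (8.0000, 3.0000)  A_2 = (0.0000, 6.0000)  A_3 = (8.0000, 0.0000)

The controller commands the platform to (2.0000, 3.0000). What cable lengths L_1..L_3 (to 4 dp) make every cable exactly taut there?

(6.0000, 3.6056, 6.7082)

L_1: Δ = A_1−P = (6.0000, 0.0000) → ‖Δ‖ = √36.0000 = 6.0000
L_2: Δ = A_2−P = (-2.0000, 3.0000) → ‖Δ‖ = √13.0000 = 3.6056
L_3: Δ = A_3−P = (6.0000, -3.0000) → ‖Δ‖ = √45.0000 = 6.7082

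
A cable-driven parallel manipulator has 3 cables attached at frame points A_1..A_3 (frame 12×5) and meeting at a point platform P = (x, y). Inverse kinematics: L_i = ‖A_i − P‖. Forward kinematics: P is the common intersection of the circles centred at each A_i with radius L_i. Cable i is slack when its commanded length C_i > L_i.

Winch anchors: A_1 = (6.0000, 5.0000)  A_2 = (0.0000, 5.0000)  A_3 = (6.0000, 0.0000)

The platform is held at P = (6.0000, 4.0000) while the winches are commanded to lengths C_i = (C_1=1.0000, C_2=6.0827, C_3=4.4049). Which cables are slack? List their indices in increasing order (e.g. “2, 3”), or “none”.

3

cable 1: √((0.0000)²+(1.0000)²)=1.0000, C_1=1.0000: taut
cable 2: √((-6.0000)²+(1.0000)²)=6.0828, C_2=6.0827: taut
cable 3: √((0.0000)²+(-4.0000)²)=4.0000, C_3=4.4049: slack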